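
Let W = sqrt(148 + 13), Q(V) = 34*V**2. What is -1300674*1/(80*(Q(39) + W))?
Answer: -16815763809/53486752700 + 650337*sqrt(161)/106973505400 ≈ -0.31431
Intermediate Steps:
W = sqrt(161) ≈ 12.689
-1300674*1/(80*(Q(39) + W)) = -1300674*1/(80*(34*39**2 + sqrt(161))) = -1300674*1/(80*(34*1521 + sqrt(161))) = -1300674*1/(80*(51714 + sqrt(161))) = -1300674/(4137120 + 80*sqrt(161))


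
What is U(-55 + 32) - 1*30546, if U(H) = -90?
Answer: -30636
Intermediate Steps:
U(-55 + 32) - 1*30546 = -90 - 1*30546 = -90 - 30546 = -30636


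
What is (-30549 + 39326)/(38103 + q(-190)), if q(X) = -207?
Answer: 8777/37896 ≈ 0.23161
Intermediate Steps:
(-30549 + 39326)/(38103 + q(-190)) = (-30549 + 39326)/(38103 - 207) = 8777/37896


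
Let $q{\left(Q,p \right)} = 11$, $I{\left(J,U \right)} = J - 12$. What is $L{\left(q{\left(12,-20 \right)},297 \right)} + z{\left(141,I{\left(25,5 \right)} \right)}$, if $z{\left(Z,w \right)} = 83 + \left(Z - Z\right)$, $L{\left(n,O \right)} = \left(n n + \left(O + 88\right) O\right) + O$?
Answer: $114846$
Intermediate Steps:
$I{\left(J,U \right)} = -12 + J$
$L{\left(n,O \right)} = O + n^{2} + O \left(88 + O\right)$ ($L{\left(n,O \right)} = \left(n^{2} + \left(88 + O\right) O\right) + O = \left(n^{2} + O \left(88 + O\right)\right) + O = O + n^{2} + O \left(88 + O\right)$)
$z{\left(Z,w \right)} = 83$ ($z{\left(Z,w \right)} = 83 + 0 = 83$)
$L{\left(q{\left(12,-20 \right)},297 \right)} + z{\left(141,I{\left(25,5 \right)} \right)} = \left(297^{2} + 11^{2} + 89 \cdot 297\right) + 83 = \left(88209 + 121 + 26433\right) + 83 = 114763 + 83 = 114846$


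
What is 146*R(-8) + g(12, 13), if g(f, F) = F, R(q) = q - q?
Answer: 13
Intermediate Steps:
R(q) = 0
146*R(-8) + g(12, 13) = 146*0 + 13 = 0 + 13 = 13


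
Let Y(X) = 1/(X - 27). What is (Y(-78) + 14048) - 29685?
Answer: -1641886/105 ≈ -15637.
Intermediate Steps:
Y(X) = 1/(-27 + X)
(Y(-78) + 14048) - 29685 = (1/(-27 - 78) + 14048) - 29685 = (1/(-105) + 14048) - 29685 = (-1/105 + 14048) - 29685 = 1475039/105 - 29685 = -1641886/105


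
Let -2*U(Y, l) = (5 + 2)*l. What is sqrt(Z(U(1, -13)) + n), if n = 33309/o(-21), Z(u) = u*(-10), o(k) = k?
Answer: 4*I*sqrt(6251)/7 ≈ 45.179*I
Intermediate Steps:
U(Y, l) = -7*l/2 (U(Y, l) = -(5 + 2)*l/2 = -7*l/2)
Z(u) = -10*u
n = -11103/7 (n = 33309/(-21) = 33309*(-1/21) = -11103/7 ≈ -1586.1)
sqrt(Z(U(1, -13)) + n) = sqrt(-(-35)*(-13) - 11103/7) = sqrt(-10*91/2 - 11103/7) = sqrt(-455 - 11103/7) = sqrt(-14288/7) = 4*I*sqrt(6251)/7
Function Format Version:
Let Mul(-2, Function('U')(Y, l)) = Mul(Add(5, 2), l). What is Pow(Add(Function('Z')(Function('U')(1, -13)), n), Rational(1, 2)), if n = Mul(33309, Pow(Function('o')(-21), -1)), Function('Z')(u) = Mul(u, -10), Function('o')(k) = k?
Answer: Mul(Rational(4, 7), I, Pow(6251, Rational(1, 2))) ≈ Mul(45.179, I)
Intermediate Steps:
Function('U')(Y, l) = Mul(Rational(-7, 2), l) (Function('U')(Y, l) = Mul(Rational(-1, 2), Mul(Add(5, 2), l)) = Mul(Rational(-1, 2), Mul(7, l)) = Mul(Rational(-7, 2), l))
Function('Z')(u) = Mul(-10, u)
n = Rational(-11103, 7) (n = Mul(33309, Pow(-21, -1)) = Mul(33309, Rational(-1, 21)) = Rational(-11103, 7) ≈ -1586.1)
Pow(Add(Function('Z')(Function('U')(1, -13)), n), Rational(1, 2)) = Pow(Add(Mul(-10, Mul(Rational(-7, 2), -13)), Rational(-11103, 7)), Rational(1, 2)) = Pow(Add(Mul(-10, Rational(91, 2)), Rational(-11103, 7)), Rational(1, 2)) = Pow(Add(-455, Rational(-11103, 7)), Rational(1, 2)) = Pow(Rational(-14288, 7), Rational(1, 2)) = Mul(Rational(4, 7), I, Pow(6251, Rational(1, 2)))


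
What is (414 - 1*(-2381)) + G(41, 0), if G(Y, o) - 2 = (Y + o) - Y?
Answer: 2797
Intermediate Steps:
G(Y, o) = 2 + o (G(Y, o) = 2 + ((Y + o) - Y) = 2 + o)
(414 - 1*(-2381)) + G(41, 0) = (414 - 1*(-2381)) + (2 + 0) = (414 + 2381) + 2 = 2795 + 2 = 2797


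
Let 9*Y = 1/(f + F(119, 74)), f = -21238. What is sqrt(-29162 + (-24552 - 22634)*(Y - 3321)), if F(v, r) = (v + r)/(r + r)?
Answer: 4*sqrt(870604821155928106839)/9429093 ≈ 12517.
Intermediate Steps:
F(v, r) = (r + v)/(2*r) (F(v, r) = (r + v)/((2*r)) = (r + v)*(1/(2*r)) = (r + v)/(2*r))
Y = -148/28287279 (Y = 1/(9*(-21238 + (1/2)*(74 + 119)/74)) = 1/(9*(-21238 + (1/2)*(1/74)*193)) = 1/(9*(-21238 + 193/148)) = 1/(9*(-3143031/148)) = (1/9)*(-148/3143031) = -148/28287279 ≈ -5.2320e-6)
sqrt(-29162 + (-24552 - 22634)*(Y - 3321)) = sqrt(-29162 + (-24552 - 22634)*(-148/28287279 - 3321)) = sqrt(-29162 - 47186*(-93942053707/28287279)) = sqrt(-29162 + 4432749746218502/28287279) = sqrt(4431924832588304/28287279) = 4*sqrt(870604821155928106839)/9429093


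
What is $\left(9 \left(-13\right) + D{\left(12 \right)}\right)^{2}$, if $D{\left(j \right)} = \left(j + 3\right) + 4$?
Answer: $9604$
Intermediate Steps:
$D{\left(j \right)} = 7 + j$ ($D{\left(j \right)} = \left(3 + j\right) + 4 = 7 + j$)
$\left(9 \left(-13\right) + D{\left(12 \right)}\right)^{2} = \left(9 \left(-13\right) + \left(7 + 12\right)\right)^{2} = \left(-117 + 19\right)^{2} = \left(-98\right)^{2} = 9604$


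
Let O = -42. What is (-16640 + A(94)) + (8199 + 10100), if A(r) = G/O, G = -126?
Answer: 1662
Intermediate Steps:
A(r) = 3 (A(r) = -126/(-42) = -126*(-1/42) = 3)
(-16640 + A(94)) + (8199 + 10100) = (-16640 + 3) + (8199 + 10100) = -16637 + 18299 = 1662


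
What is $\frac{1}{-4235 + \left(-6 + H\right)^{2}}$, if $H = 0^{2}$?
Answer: $- \frac{1}{4199} \approx -0.00023815$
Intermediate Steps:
$H = 0$
$\frac{1}{-4235 + \left(-6 + H\right)^{2}} = \frac{1}{-4235 + \left(-6 + 0\right)^{2}} = \frac{1}{-4235 + \left(-6\right)^{2}} = \frac{1}{-4235 + 36} = \frac{1}{-4199} = - \frac{1}{4199}$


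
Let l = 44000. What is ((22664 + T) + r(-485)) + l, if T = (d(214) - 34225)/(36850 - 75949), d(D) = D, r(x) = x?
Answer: 862522244/13033 ≈ 66180.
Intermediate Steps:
T = 11337/13033 (T = (214 - 34225)/(36850 - 75949) = -34011/(-39099) = -34011*(-1/39099) = 11337/13033 ≈ 0.86987)
((22664 + T) + r(-485)) + l = ((22664 + 11337/13033) - 485) + 44000 = (295391249/13033 - 485) + 44000 = 289070244/13033 + 44000 = 862522244/13033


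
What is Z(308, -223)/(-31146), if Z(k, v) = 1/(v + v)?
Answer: 1/13891116 ≈ 7.1988e-8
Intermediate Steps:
Z(k, v) = 1/(2*v)
Z(308, -223)/(-31146) = ((½)/(-223))/(-31146) = ((½)*(-1/223))*(-1/31146) = -1/446*(-1/31146) = 1/13891116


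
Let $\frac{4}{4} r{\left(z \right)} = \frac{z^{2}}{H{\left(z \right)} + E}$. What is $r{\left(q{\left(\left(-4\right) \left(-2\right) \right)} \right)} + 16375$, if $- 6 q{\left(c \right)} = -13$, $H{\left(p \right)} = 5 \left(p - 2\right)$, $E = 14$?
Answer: $\frac{8744419}{534} \approx 16375.0$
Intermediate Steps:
$H{\left(p \right)} = -10 + 5 p$ ($H{\left(p \right)} = 5 \left(-2 + p\right) = -10 + 5 p$)
$q{\left(c \right)} = \frac{13}{6}$ ($q{\left(c \right)} = \left(- \frac{1}{6}\right) \left(-13\right) = \frac{13}{6}$)
$r{\left(z \right)} = \frac{z^{2}}{4 + 5 z}$ ($r{\left(z \right)} = \frac{z^{2}}{\left(-10 + 5 z\right) + 14} = \frac{z^{2}}{4 + 5 z}$)
$r{\left(q{\left(\left(-4\right) \left(-2\right) \right)} \right)} + 16375 = \frac{\left(\frac{13}{6}\right)^{2}}{4 + 5 \cdot \frac{13}{6}} + 16375 = \frac{169}{36 \left(4 + \frac{65}{6}\right)} + 16375 = \frac{169}{36 \cdot \frac{89}{6}} + 16375 = \frac{169}{36} \cdot \frac{6}{89} + 16375 = \frac{169}{534} + 16375 = \frac{8744419}{534}$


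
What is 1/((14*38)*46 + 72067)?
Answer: 1/96539 ≈ 1.0359e-5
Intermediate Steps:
1/((14*38)*46 + 72067) = 1/(532*46 + 72067) = 1/(24472 + 72067) = 1/96539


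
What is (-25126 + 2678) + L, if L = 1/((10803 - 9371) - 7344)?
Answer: -132712577/5912 ≈ -22448.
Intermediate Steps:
L = -1/5912 (L = 1/(1432 - 7344) = 1/(-5912) = -1/5912 ≈ -0.00016915)
(-25126 + 2678) + L = (-25126 + 2678) - 1/5912 = -22448 - 1/5912 = -132712577/5912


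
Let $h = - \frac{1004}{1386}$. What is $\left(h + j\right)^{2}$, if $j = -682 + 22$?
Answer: $\frac{209655925924}{480249} \approx 4.3656 \cdot 10^{5}$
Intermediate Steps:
$h = - \frac{502}{693}$ ($h = \left(-1004\right) \frac{1}{1386} = - \frac{502}{693} \approx -0.72439$)
$j = -660$
$\left(h + j\right)^{2} = \left(- \frac{502}{693} - 660\right)^{2} = \left(- \frac{457882}{693}\right)^{2} = \frac{209655925924}{480249}$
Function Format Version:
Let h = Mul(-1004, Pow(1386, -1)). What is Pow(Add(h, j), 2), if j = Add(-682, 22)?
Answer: Rational(209655925924, 480249) ≈ 4.3656e+5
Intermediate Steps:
h = Rational(-502, 693) (h = Mul(-1004, Rational(1, 1386)) = Rational(-502, 693) ≈ -0.72439)
j = -660
Pow(Add(h, j), 2) = Pow(Add(Rational(-502, 693), -660), 2) = Pow(Rational(-457882, 693), 2) = Rational(209655925924, 480249)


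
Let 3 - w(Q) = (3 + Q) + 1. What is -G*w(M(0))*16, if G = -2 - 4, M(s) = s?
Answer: -96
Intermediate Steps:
G = -6
w(Q) = -1 - Q (w(Q) = 3 - ((3 + Q) + 1) = 3 - (4 + Q) = 3 + (-4 - Q) = -1 - Q)
-G*w(M(0))*16 = -(-6*(-1 - 1*0))*16 = -(-6*(-1 + 0))*16 = -(-6*(-1))*16 = -6*16 = -1*96 = -96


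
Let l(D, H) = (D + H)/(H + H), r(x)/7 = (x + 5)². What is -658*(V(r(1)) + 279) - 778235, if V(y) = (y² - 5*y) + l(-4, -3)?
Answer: -125757410/3 ≈ -4.1919e+7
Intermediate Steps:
r(x) = 7*(5 + x)² (r(x) = 7*(x + 5)² = 7*(5 + x)²)
l(D, H) = (D + H)/(2*H) (l(D, H) = (D + H)/((2*H)) = (D + H)*(1/(2*H)) = (D + H)/(2*H))
V(y) = 7/6 + y² - 5*y (V(y) = (y² - 5*y) + (½)*(-4 - 3)/(-3) = (y² - 5*y) + (½)*(-⅓)*(-7) = (y² - 5*y) + 7/6 = 7/6 + y² - 5*y)
-658*(V(r(1)) + 279) - 778235 = -658*((7/6 + (7*(5 + 1)²)² - 35*(5 + 1)²) + 279) - 778235 = -658*((7/6 + (7*6²)² - 35*6²) + 279) - 778235 = -658*((7/6 + (7*36)² - 35*36) + 279) - 778235 = -658*((7/6 + 252² - 5*252) + 279) - 778235 = -658*((7/6 + 63504 - 1260) + 279) - 778235 = -658*(373471/6 + 279) - 778235 = -658*375145/6 - 778235 = -123422705/3 - 778235 = -125757410/3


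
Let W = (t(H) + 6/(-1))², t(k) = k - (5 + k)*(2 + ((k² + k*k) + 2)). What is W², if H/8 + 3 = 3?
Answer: 456976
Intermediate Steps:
H = 0 (H = -24 + 8*3 = -24 + 24 = 0)
t(k) = k - (4 + 2*k²)*(5 + k) (t(k) = k - (5 + k)*(2 + ((k² + k²) + 2)) = k - (5 + k)*(2 + (2*k² + 2)) = k - (5 + k)*(2 + (2 + 2*k²)) = k - (5 + k)*(4 + 2*k²) = k - (4 + 2*k²)*(5 + k))
W = 676 (W = ((-20 - 10*0² - 3*0 - 2*0³) + 6/(-1))² = ((-20 - 10*0 + 0 - 2*0) + 6*(-1))² = ((-20 + 0 + 0 + 0) - 6)² = (-20 - 6)² = (-26)² = 676)
W² = 676² = 456976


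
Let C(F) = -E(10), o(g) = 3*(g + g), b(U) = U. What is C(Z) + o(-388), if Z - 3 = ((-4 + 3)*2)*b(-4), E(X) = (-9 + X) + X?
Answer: -2339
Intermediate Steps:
o(g) = 6*g (o(g) = 3*(2*g) = 6*g)
E(X) = -9 + 2*X
Z = 11 (Z = 3 + ((-4 + 3)*2)*(-4) = 3 - 1*2*(-4) = 3 - 2*(-4) = 3 + 8 = 11)
C(F) = -11 (C(F) = -(-9 + 2*10) = -(-9 + 20) = -1*11 = -11)
C(Z) + o(-388) = -11 + 6*(-388) = -11 - 2328 = -2339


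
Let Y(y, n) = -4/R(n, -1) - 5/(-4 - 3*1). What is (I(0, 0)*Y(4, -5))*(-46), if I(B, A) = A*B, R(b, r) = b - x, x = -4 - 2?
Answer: 0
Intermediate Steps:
x = -6
R(b, r) = 6 + b (R(b, r) = b - 1*(-6) = b + 6 = 6 + b)
Y(y, n) = 5/7 - 4/(6 + n) (Y(y, n) = -4/(6 + n) - 5/(-4 - 3*1) = -4/(6 + n) - 5/(-4 - 3) = -4/(6 + n) - 5/(-7) = -4/(6 + n) - 5*(-1/7) = -4/(6 + n) + 5/7 = 5/7 - 4/(6 + n))
(I(0, 0)*Y(4, -5))*(-46) = ((0*0)*((2 + 5*(-5))/(7*(6 - 5))))*(-46) = (0*((1/7)*(2 - 25)/1))*(-46) = (0*((1/7)*1*(-23)))*(-46) = (0*(-23/7))*(-46) = 0*(-46) = 0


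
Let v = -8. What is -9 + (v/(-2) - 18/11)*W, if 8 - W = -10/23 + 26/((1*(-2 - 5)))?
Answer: 34917/1771 ≈ 19.716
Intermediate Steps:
W = 1956/161 (W = 8 - (-10/23 + 26/((1*(-2 - 5)))) = 8 - (-10*1/23 + 26/((1*(-7)))) = 8 - (-10/23 + 26/(-7)) = 8 - (-10/23 + 26*(-⅐)) = 8 - (-10/23 - 26/7) = 8 - 1*(-668/161) = 8 + 668/161 = 1956/161 ≈ 12.149)
-9 + (v/(-2) - 18/11)*W = -9 + (-8/(-2) - 18/11)*(1956/161) = -9 + (-8*(-½) - 18*1/11)*(1956/161) = -9 + (4 - 18/11)*(1956/161) = -9 + (26/11)*(1956/161) = -9 + 50856/1771 = 34917/1771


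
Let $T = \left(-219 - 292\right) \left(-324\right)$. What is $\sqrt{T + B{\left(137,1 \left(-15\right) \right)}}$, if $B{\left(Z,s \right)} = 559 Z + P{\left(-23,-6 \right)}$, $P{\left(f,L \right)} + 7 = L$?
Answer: $\sqrt{242134} \approx 492.07$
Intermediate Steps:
$P{\left(f,L \right)} = -7 + L$
$B{\left(Z,s \right)} = -13 + 559 Z$ ($B{\left(Z,s \right)} = 559 Z - 13 = -13 + 559 Z$)
$T = 165564$ ($T = \left(-511\right) \left(-324\right) = 165564$)
$\sqrt{T + B{\left(137,1 \left(-15\right) \right)}} = \sqrt{165564 + \left(-13 + 559 \cdot 137\right)} = \sqrt{165564 + \left(-13 + 76583\right)} = \sqrt{165564 + 76570} = \sqrt{242134}$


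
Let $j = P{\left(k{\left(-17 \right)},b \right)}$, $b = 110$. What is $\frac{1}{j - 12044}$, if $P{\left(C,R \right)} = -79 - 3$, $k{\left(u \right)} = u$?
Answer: $- \frac{1}{12126} \approx -8.2467 \cdot 10^{-5}$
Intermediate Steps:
$P{\left(C,R \right)} = -82$
$j = -82$
$\frac{1}{j - 12044} = \frac{1}{-82 - 12044} = \frac{1}{-12126} = - \frac{1}{12126}$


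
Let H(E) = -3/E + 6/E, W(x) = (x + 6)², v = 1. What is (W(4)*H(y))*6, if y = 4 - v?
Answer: 600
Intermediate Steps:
W(x) = (6 + x)²
y = 3 (y = 4 - 1*1 = 4 - 1 = 3)
H(E) = 3/E
(W(4)*H(y))*6 = ((6 + 4)²*(3/3))*6 = (10²*(3*(⅓)))*6 = (100*1)*6 = 100*6 = 600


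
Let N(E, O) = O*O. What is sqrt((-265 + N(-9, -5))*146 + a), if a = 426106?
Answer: 13*sqrt(2314) ≈ 625.35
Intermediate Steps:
N(E, O) = O**2
sqrt((-265 + N(-9, -5))*146 + a) = sqrt((-265 + (-5)**2)*146 + 426106) = sqrt((-265 + 25)*146 + 426106) = sqrt(-240*146 + 426106) = sqrt(-35040 + 426106) = sqrt(391066) = 13*sqrt(2314)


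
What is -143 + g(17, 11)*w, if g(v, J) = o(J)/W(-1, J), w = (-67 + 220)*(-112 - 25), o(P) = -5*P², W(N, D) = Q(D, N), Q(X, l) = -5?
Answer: -2536424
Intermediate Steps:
W(N, D) = -5
w = -20961 (w = 153*(-137) = -20961)
g(v, J) = J² (g(v, J) = -5*J²/(-5) = -5*J²*(-⅕) = J²)
-143 + g(17, 11)*w = -143 + 11²*(-20961) = -143 + 121*(-20961) = -143 - 2536281 = -2536424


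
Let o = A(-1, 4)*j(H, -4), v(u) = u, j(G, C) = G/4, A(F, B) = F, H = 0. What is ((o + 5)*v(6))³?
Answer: 27000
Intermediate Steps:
j(G, C) = G/4 (j(G, C) = G*(¼) = G/4)
o = 0 (o = -0/4 = -1*0 = 0)
((o + 5)*v(6))³ = ((0 + 5)*6)³ = (5*6)³ = 30³ = 27000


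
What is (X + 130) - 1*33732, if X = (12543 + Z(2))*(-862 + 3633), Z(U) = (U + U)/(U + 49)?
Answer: 104169805/3 ≈ 3.4723e+7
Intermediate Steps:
Z(U) = 2*U/(49 + U) (Z(U) = (2*U)/(49 + U) = 2*U/(49 + U))
X = 104270611/3 (X = (12543 + 2*2/(49 + 2))*(-862 + 3633) = (12543 + 2*2/51)*2771 = (12543 + 2*2*(1/51))*2771 = (12543 + 4/51)*2771 = (639697/51)*2771 = 104270611/3 ≈ 3.4757e+7)
(X + 130) - 1*33732 = (104270611/3 + 130) - 1*33732 = 104271001/3 - 33732 = 104169805/3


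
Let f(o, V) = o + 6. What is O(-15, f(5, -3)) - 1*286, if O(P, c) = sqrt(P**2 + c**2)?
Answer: -286 + sqrt(346) ≈ -267.40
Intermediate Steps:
f(o, V) = 6 + o
O(-15, f(5, -3)) - 1*286 = sqrt((-15)**2 + (6 + 5)**2) - 1*286 = sqrt(225 + 11**2) - 286 = sqrt(225 + 121) - 286 = sqrt(346) - 286 = -286 + sqrt(346)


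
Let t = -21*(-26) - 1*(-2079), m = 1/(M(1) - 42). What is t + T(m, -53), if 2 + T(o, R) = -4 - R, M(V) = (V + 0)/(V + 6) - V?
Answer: 2672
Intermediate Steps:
M(V) = -V + V/(6 + V) (M(V) = V/(6 + V) - V = -V + V/(6 + V))
m = -7/300 (m = 1/(-1*1*(5 + 1)/(6 + 1) - 42) = 1/(-1*1*6/7 - 42) = 1/(-1*1*⅐*6 - 42) = 1/(-6/7 - 42) = 1/(-300/7) = -7/300 ≈ -0.023333)
t = 2625 (t = 546 + 2079 = 2625)
T(o, R) = -6 - R (T(o, R) = -2 + (-4 - R) = -6 - R)
t + T(m, -53) = 2625 + (-6 - 1*(-53)) = 2625 + (-6 + 53) = 2625 + 47 = 2672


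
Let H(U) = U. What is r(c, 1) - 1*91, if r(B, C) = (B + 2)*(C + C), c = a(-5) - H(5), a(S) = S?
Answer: -107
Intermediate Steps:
c = -10 (c = -5 - 1*5 = -5 - 5 = -10)
r(B, C) = 2*C*(2 + B) (r(B, C) = (2 + B)*(2*C) = 2*C*(2 + B))
r(c, 1) - 1*91 = 2*1*(2 - 10) - 1*91 = 2*1*(-8) - 91 = -16 - 91 = -107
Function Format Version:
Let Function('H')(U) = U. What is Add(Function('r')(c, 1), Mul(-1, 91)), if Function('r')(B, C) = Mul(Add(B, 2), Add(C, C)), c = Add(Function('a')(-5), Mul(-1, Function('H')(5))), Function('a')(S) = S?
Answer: -107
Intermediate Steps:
c = -10 (c = Add(-5, Mul(-1, 5)) = Add(-5, -5) = -10)
Function('r')(B, C) = Mul(2, C, Add(2, B)) (Function('r')(B, C) = Mul(Add(2, B), Mul(2, C)) = Mul(2, C, Add(2, B)))
Add(Function('r')(c, 1), Mul(-1, 91)) = Add(Mul(2, 1, Add(2, -10)), Mul(-1, 91)) = Add(Mul(2, 1, -8), -91) = Add(-16, -91) = -107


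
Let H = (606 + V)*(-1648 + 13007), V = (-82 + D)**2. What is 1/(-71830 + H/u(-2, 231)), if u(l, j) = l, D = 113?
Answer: -2/17943213 ≈ -1.1146e-7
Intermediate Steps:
V = 961 (V = (-82 + 113)**2 = 31**2 = 961)
H = 17799553 (H = (606 + 961)*(-1648 + 13007) = 1567*11359 = 17799553)
1/(-71830 + H/u(-2, 231)) = 1/(-71830 + 17799553/(-2)) = 1/(-71830 + 17799553*(-1/2)) = 1/(-71830 - 17799553/2) = 1/(-17943213/2) = -2/17943213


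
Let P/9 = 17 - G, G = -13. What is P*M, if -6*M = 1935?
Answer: -87075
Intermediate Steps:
M = -645/2 (M = -⅙*1935 = -645/2 ≈ -322.50)
P = 270 (P = 9*(17 - 1*(-13)) = 9*(17 + 13) = 9*30 = 270)
P*M = 270*(-645/2) = -87075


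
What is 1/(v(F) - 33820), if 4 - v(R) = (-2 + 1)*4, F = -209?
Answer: -1/33812 ≈ -2.9575e-5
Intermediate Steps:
v(R) = 8 (v(R) = 4 - (-2 + 1)*4 = 4 - (-1)*4 = 4 - 1*(-4) = 4 + 4 = 8)
1/(v(F) - 33820) = 1/(8 - 33820) = 1/(-33812) = -1/33812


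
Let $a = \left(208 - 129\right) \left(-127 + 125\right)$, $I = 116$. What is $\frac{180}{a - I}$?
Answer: $- \frac{90}{137} \approx -0.65693$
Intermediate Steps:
$a = -158$ ($a = 79 \left(-2\right) = -158$)
$\frac{180}{a - I} = \frac{180}{-158 - 116} = \frac{180}{-274} = 180 \left(- \frac{1}{274}\right) = - \frac{90}{137}$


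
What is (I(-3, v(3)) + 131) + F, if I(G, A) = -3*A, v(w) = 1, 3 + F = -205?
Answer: -80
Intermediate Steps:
F = -208 (F = -3 - 205 = -208)
(I(-3, v(3)) + 131) + F = (-3*1 + 131) - 208 = (-3 + 131) - 208 = 128 - 208 = -80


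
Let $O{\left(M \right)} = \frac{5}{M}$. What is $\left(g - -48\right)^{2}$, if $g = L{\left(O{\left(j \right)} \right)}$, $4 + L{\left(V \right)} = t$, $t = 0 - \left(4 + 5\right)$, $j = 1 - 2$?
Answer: $1225$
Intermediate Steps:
$j = -1$
$t = -9$ ($t = 0 - 9 = -9$)
$L{\left(V \right)} = -13$ ($L{\left(V \right)} = -4 - 9 = -13$)
$g = -13$
$\left(g - -48\right)^{2} = \left(-13 - -48\right)^{2} = \left(-13 + \left(-202 + 250\right)\right)^{2} = \left(-13 + 48\right)^{2} = 35^{2} = 1225$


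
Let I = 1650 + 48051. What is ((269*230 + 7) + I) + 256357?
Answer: 367935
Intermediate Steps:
I = 49701
((269*230 + 7) + I) + 256357 = ((269*230 + 7) + 49701) + 256357 = ((61870 + 7) + 49701) + 256357 = (61877 + 49701) + 256357 = 111578 + 256357 = 367935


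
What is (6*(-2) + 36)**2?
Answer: 576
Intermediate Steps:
(6*(-2) + 36)**2 = (-12 + 36)**2 = 24**2 = 576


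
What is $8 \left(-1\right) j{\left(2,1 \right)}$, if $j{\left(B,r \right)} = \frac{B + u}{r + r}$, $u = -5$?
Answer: $12$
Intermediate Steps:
$j{\left(B,r \right)} = \frac{-5 + B}{2 r}$ ($j{\left(B,r \right)} = \frac{B - 5}{r + r} = \frac{-5 + B}{2 r}$)
$8 \left(-1\right) j{\left(2,1 \right)} = 8 \left(-1\right) \frac{-5 + 2}{2 \cdot 1} = - 8 \cdot \frac{1}{2} \cdot 1 \left(-3\right) = \left(-8\right) \left(- \frac{3}{2}\right) = 12$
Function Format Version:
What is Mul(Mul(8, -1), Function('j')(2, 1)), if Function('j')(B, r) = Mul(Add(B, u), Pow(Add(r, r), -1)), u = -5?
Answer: 12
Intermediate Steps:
Function('j')(B, r) = Mul(Rational(1, 2), Pow(r, -1), Add(-5, B)) (Function('j')(B, r) = Mul(Add(B, -5), Pow(Add(r, r), -1)) = Mul(Add(-5, B), Pow(Mul(2, r), -1)) = Mul(Add(-5, B), Mul(Rational(1, 2), Pow(r, -1))) = Mul(Rational(1, 2), Pow(r, -1), Add(-5, B)))
Mul(Mul(8, -1), Function('j')(2, 1)) = Mul(Mul(8, -1), Mul(Rational(1, 2), Pow(1, -1), Add(-5, 2))) = Mul(-8, Mul(Rational(1, 2), 1, -3)) = Mul(-8, Rational(-3, 2)) = 12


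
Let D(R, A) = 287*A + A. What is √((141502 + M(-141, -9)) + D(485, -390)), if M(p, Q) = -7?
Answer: 5*√1167 ≈ 170.81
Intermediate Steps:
D(R, A) = 288*A
√((141502 + M(-141, -9)) + D(485, -390)) = √((141502 - 7) + 288*(-390)) = √(141495 - 112320) = √29175 = 5*√1167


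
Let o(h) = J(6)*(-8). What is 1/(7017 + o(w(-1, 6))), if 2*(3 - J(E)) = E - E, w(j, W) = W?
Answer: 1/6993 ≈ 0.00014300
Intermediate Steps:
J(E) = 3 (J(E) = 3 - (E - E)/2 = 3 - ½*0 = 3 + 0 = 3)
o(h) = -24 (o(h) = 3*(-8) = -24)
1/(7017 + o(w(-1, 6))) = 1/(7017 - 24) = 1/6993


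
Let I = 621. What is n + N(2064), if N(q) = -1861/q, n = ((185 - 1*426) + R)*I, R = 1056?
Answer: 1044619499/2064 ≈ 5.0611e+5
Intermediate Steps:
n = 506115 (n = ((185 - 1*426) + 1056)*621 = ((185 - 426) + 1056)*621 = (-241 + 1056)*621 = 815*621 = 506115)
n + N(2064) = 506115 - 1861/2064 = 1044619499/2064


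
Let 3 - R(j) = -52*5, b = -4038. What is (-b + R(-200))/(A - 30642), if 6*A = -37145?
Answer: -25806/220997 ≈ -0.11677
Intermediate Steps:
A = -37145/6 (A = (⅙)*(-37145) = -37145/6 ≈ -6190.8)
R(j) = 263 (R(j) = 3 - (-52)*5 = 3 - 1*(-260) = 3 + 260 = 263)
(-b + R(-200))/(A - 30642) = (-1*(-4038) + 263)/(-37145/6 - 30642) = (4038 + 263)/(-220997/6) = 4301*(-6/220997) = -25806/220997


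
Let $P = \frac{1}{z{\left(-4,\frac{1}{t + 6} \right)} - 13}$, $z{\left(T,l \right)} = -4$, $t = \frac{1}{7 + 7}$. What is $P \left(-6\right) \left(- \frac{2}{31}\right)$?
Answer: $- \frac{12}{527} \approx -0.02277$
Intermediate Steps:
$t = \frac{1}{14} \approx 0.071429$
$P = - \frac{1}{17}$ ($P = \frac{1}{-4 - 13} = \frac{1}{-17} = - \frac{1}{17} \approx -0.058824$)
$P \left(-6\right) \left(- \frac{2}{31}\right) = \left(- \frac{1}{17}\right) \left(-6\right) \left(- \frac{2}{31}\right) = \frac{6 \left(\left(-2\right) \frac{1}{31}\right)}{17} = \frac{6}{17} \left(- \frac{2}{31}\right) = - \frac{12}{527}$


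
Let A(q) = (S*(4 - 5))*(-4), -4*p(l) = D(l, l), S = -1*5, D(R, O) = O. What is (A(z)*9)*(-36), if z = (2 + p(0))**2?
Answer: 6480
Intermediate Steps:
S = -5
p(l) = -l/4
z = 4 (z = (2 - 1/4*0)**2 = (2 + 0)**2 = 2**2 = 4)
A(q) = -20 (A(q) = -5*(4 - 5)*(-4) = -5*(-1)*(-4) = 5*(-4) = -20)
(A(z)*9)*(-36) = -20*9*(-36) = -180*(-36) = 6480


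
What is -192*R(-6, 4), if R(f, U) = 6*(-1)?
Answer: 1152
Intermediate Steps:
R(f, U) = -6
-192*R(-6, 4) = -192*(-6) = 1152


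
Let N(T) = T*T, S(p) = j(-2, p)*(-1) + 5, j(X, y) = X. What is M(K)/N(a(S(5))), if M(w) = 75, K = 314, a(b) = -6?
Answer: 25/12 ≈ 2.0833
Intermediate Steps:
S(p) = 7 (S(p) = -2*(-1) + 5 = 2 + 5 = 7)
N(T) = T²
M(K)/N(a(S(5))) = 75/((-6)²) = 75/36 = 75*(1/36) = 25/12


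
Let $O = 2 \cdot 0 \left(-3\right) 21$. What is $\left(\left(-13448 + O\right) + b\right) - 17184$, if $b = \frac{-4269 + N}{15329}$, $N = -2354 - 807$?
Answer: $- \frac{469565358}{15329} \approx -30633.0$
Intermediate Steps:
$N = -3161$
$O = 0$ ($O = 2 \cdot 0 \cdot 21 = 0 \cdot 21 = 0$)
$b = - \frac{7430}{15329}$ ($b = \frac{-4269 - 3161}{15329} = \left(-7430\right) \frac{1}{15329} = - \frac{7430}{15329} \approx -0.4847$)
$\left(\left(-13448 + O\right) + b\right) - 17184 = \left(\left(-13448 + 0\right) - \frac{7430}{15329}\right) - 17184 = \left(-13448 - \frac{7430}{15329}\right) - 17184 = - \frac{206151822}{15329} - 17184 = - \frac{469565358}{15329}$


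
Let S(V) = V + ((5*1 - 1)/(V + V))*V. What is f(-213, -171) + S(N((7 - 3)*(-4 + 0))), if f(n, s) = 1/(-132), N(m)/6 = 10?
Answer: 8183/132 ≈ 61.992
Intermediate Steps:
N(m) = 60 (N(m) = 6*10 = 60)
f(n, s) = -1/132
S(V) = 2 + V (S(V) = V + ((5 - 1)/((2*V)))*V = V + (4*(1/(2*V)))*V = V + (2/V)*V = V + 2 = 2 + V)
f(-213, -171) + S(N((7 - 3)*(-4 + 0))) = -1/132 + (2 + 60) = -1/132 + 62 = 8183/132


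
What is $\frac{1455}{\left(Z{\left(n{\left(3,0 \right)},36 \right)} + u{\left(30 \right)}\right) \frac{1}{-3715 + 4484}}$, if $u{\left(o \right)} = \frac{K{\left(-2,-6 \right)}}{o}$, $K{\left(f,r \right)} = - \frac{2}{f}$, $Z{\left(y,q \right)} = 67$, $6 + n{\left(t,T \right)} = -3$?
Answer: $\frac{33566850}{2011} \approx 16692.0$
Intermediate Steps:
$n{\left(t,T \right)} = -9$ ($n{\left(t,T \right)} = -6 - 3 = -9$)
$u{\left(o \right)} = \frac{1}{o}$ ($u{\left(o \right)} = \frac{\left(-2\right) \frac{1}{-2}}{o} = \frac{\left(-2\right) \left(- \frac{1}{2}\right)}{o} = 1 \frac{1}{o} = \frac{1}{o}$)
$\frac{1455}{\left(Z{\left(n{\left(3,0 \right)},36 \right)} + u{\left(30 \right)}\right) \frac{1}{-3715 + 4484}} = \frac{1455}{\left(67 + \frac{1}{30}\right) \frac{1}{-3715 + 4484}} = \frac{1455}{\left(67 + \frac{1}{30}\right) \frac{1}{769}} = \frac{1455}{\frac{2011}{30} \cdot \frac{1}{769}} = \frac{1455}{\frac{2011}{23070}} = 1455 \cdot \frac{23070}{2011} = \frac{33566850}{2011}$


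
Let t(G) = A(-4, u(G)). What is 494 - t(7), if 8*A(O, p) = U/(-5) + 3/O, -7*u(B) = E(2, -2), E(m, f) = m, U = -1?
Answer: 79051/160 ≈ 494.07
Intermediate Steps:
u(B) = -2/7 (u(B) = -1/7*2 = -2/7)
A(O, p) = 1/40 + 3/(8*O) (A(O, p) = (-1/(-5) + 3/O)/8 = (-1*(-1/5) + 3/O)/8 = (1/5 + 3/O)/8 = 1/40 + 3/(8*O))
t(G) = -11/160 (t(G) = (1/40)*(15 - 4)/(-4) = (1/40)*(-1/4)*11 = -11/160)
494 - t(7) = 494 - 1*(-11/160) = 494 + 11/160 = 79051/160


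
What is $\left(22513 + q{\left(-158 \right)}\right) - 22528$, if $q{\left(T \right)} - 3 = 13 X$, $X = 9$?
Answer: $105$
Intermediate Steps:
$q{\left(T \right)} = 120$ ($q{\left(T \right)} = 3 + 13 \cdot 9 = 3 + 117 = 120$)
$\left(22513 + q{\left(-158 \right)}\right) - 22528 = \left(22513 + 120\right) - 22528 = 22633 - 22528 = 105$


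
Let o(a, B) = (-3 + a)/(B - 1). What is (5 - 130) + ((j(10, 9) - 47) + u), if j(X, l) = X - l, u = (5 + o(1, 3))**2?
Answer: -155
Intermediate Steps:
o(a, B) = (-3 + a)/(-1 + B)
u = 16 (u = (5 + (-3 + 1)/(-1 + 3))**2 = (5 - 2/2)**2 = (5 + (1/2)*(-2))**2 = (5 - 1)**2 = 4**2 = 16)
(5 - 130) + ((j(10, 9) - 47) + u) = (5 - 130) + (((10 - 1*9) - 47) + 16) = -125 + (((10 - 9) - 47) + 16) = -125 + ((1 - 47) + 16) = -125 + (-46 + 16) = -125 - 30 = -155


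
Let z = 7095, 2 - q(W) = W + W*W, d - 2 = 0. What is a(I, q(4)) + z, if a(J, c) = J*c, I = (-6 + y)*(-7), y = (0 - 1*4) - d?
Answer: 5583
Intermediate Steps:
d = 2 (d = 2 + 0 = 2)
y = -6 (y = (0 - 1*4) - 1*2 = (0 - 4) - 2 = -4 - 2 = -6)
q(W) = 2 - W - W**2 (q(W) = 2 - (W + W*W) = 2 - (W + W**2) = 2 + (-W - W**2) = 2 - W - W**2)
I = 84 (I = (-6 - 6)*(-7) = -12*(-7) = 84)
a(I, q(4)) + z = 84*(2 - 1*4 - 1*4**2) + 7095 = 84*(2 - 4 - 1*16) + 7095 = 84*(2 - 4 - 16) + 7095 = 84*(-18) + 7095 = -1512 + 7095 = 5583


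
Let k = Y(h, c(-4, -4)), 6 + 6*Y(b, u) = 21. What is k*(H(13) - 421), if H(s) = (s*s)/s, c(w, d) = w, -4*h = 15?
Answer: -1020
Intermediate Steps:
h = -15/4 (h = -¼*15 = -15/4 ≈ -3.7500)
Y(b, u) = 5/2 (Y(b, u) = -1 + (⅙)*21 = -1 + 7/2 = 5/2)
k = 5/2 ≈ 2.5000
H(s) = s (H(s) = s²/s = s)
k*(H(13) - 421) = 5*(13 - 421)/2 = (5/2)*(-408) = -1020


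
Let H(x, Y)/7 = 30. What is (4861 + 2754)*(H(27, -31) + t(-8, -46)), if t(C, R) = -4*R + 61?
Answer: 3464825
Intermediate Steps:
t(C, R) = 61 - 4*R
H(x, Y) = 210 (H(x, Y) = 7*30 = 210)
(4861 + 2754)*(H(27, -31) + t(-8, -46)) = (4861 + 2754)*(210 + (61 - 4*(-46))) = 7615*(210 + (61 + 184)) = 7615*(210 + 245) = 7615*455 = 3464825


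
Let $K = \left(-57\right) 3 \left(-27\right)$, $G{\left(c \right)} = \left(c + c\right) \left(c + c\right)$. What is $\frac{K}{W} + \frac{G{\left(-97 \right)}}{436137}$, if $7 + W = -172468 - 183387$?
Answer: $\frac{875352131}{11938814238} \approx 0.07332$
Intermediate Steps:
$G{\left(c \right)} = 4 c^{2}$ ($G{\left(c \right)} = 2 c 2 c = 4 c^{2}$)
$W = -355862$ ($W = -7 - 355855 = -355862$)
$K = 4617$ ($K = \left(-171\right) \left(-27\right) = 4617$)
$\frac{K}{W} + \frac{G{\left(-97 \right)}}{436137} = \frac{4617}{-355862} + \frac{4 \left(-97\right)^{2}}{436137} = 4617 \left(- \frac{1}{355862}\right) + 4 \cdot 9409 \cdot \frac{1}{436137} = - \frac{4617}{355862} + 37636 \cdot \frac{1}{436137} = - \frac{4617}{355862} + \frac{37636}{436137} = \frac{875352131}{11938814238}$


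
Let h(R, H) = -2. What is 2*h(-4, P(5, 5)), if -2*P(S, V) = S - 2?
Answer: -4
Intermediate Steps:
P(S, V) = 1 - S/2 (P(S, V) = -(S - 2)/2 = -(-2 + S)/2 = 1 - S/2)
2*h(-4, P(5, 5)) = 2*(-2) = -4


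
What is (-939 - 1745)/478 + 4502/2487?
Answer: -2261576/594393 ≈ -3.8048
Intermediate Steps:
(-939 - 1745)/478 + 4502/2487 = -2684*1/478 + 4502*(1/2487) = -1342/239 + 4502/2487 = -2261576/594393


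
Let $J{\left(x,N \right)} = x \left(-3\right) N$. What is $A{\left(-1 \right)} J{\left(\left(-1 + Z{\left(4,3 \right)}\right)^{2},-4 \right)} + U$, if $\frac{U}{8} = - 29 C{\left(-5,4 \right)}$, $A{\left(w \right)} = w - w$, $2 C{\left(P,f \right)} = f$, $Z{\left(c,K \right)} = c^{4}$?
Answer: $-464$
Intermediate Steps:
$C{\left(P,f \right)} = \frac{f}{2}$
$A{\left(w \right)} = 0$
$J{\left(x,N \right)} = - 3 N x$ ($J{\left(x,N \right)} = - 3 x N = - 3 N x$)
$U = -464$ ($U = 8 \left(- 29 \cdot \frac{1}{2} \cdot 4\right) = 8 \left(\left(-29\right) 2\right) = 8 \left(-58\right) = -464$)
$A{\left(-1 \right)} J{\left(\left(-1 + Z{\left(4,3 \right)}\right)^{2},-4 \right)} + U = 0 \left(\left(-3\right) \left(-4\right) \left(-1 + 4^{4}\right)^{2}\right) - 464 = 0 \left(\left(-3\right) \left(-4\right) \left(-1 + 256\right)^{2}\right) - 464 = 0 \left(\left(-3\right) \left(-4\right) 255^{2}\right) - 464 = 0 \left(\left(-3\right) \left(-4\right) 65025\right) - 464 = 0 \cdot 780300 - 464 = 0 - 464 = -464$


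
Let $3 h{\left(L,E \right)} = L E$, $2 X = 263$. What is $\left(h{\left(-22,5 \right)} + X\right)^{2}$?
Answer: $\frac{323761}{36} \approx 8993.4$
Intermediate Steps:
$X = \frac{263}{2}$ ($X = \frac{1}{2} \cdot 263 = \frac{263}{2} \approx 131.5$)
$h{\left(L,E \right)} = \frac{E L}{3}$ ($h{\left(L,E \right)} = \frac{L E}{3} = \frac{E L}{3}$)
$\left(h{\left(-22,5 \right)} + X\right)^{2} = \left(\frac{1}{3} \cdot 5 \left(-22\right) + \frac{263}{2}\right)^{2} = \left(- \frac{110}{3} + \frac{263}{2}\right)^{2} = \left(\frac{569}{6}\right)^{2} = \frac{323761}{36}$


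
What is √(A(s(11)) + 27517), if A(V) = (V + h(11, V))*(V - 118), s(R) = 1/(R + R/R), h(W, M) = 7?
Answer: √3842173/12 ≈ 163.35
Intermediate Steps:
s(R) = 1/(1 + R) (s(R) = 1/(R + 1) = 1/(1 + R))
A(V) = (-118 + V)*(7 + V) (A(V) = (V + 7)*(V - 118) = (7 + V)*(-118 + V) = (-118 + V)*(7 + V))
√(A(s(11)) + 27517) = √((-826 + (1/(1 + 11))² - 111/(1 + 11)) + 27517) = √((-826 + (1/12)² - 111/12) + 27517) = √((-826 + (1/12)² - 111*1/12) + 27517) = √((-826 + 1/144 - 37/4) + 27517) = √(-120275/144 + 27517) = √(3842173/144) = √3842173/12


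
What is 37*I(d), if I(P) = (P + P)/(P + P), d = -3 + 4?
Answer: 37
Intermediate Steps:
d = 1
I(P) = 1 (I(P) = (2*P)/((2*P)) = (2*P)*(1/(2*P)) = 1)
37*I(d) = 37*1 = 37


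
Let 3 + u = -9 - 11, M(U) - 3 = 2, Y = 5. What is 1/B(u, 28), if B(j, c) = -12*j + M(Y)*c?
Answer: 1/416 ≈ 0.0024038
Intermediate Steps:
M(U) = 5 (M(U) = 3 + 2 = 5)
u = -23 (u = -3 + (-9 - 11) = -3 - 20 = -23)
B(j, c) = -12*j + 5*c
1/B(u, 28) = 1/(-12*(-23) + 5*28) = 1/(276 + 140) = 1/416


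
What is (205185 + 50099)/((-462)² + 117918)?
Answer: 127642/165681 ≈ 0.77041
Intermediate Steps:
(205185 + 50099)/((-462)² + 117918) = 255284/(213444 + 117918) = 255284/331362 = 255284*(1/331362) = 127642/165681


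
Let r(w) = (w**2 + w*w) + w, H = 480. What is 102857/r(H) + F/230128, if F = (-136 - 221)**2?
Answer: 5153746901/6634590240 ≈ 0.77680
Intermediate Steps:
F = 127449 (F = (-357)**2 = 127449)
r(w) = w + 2*w**2 (r(w) = (w**2 + w**2) + w = 2*w**2 + w = w + 2*w**2)
102857/r(H) + F/230128 = 102857/((480*(1 + 2*480))) + 127449/230128 = 102857/((480*(1 + 960))) + 127449*(1/230128) = 102857/((480*961)) + 127449/230128 = 102857/461280 + 127449/230128 = 5153746901/6634590240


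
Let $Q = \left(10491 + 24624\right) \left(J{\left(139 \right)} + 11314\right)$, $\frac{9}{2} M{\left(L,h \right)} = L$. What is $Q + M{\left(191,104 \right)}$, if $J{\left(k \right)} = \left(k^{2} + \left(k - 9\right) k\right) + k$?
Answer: $\frac{15436413922}{9} \approx 1.7152 \cdot 10^{9}$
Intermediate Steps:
$J{\left(k \right)} = k + k^{2} + k \left(-9 + k\right)$ ($J{\left(k \right)} = \left(k^{2} + \left(k - 9\right) k\right) + k = \left(k^{2} + \left(-9 + k\right) k\right) + k = \left(k^{2} + k \left(-9 + k\right)\right) + k = k + k^{2} + k \left(-9 + k\right)$)
$M{\left(L,h \right)} = \frac{2 L}{9}$
$Q = 1715157060$ ($Q = \left(10491 + 24624\right) \left(2 \cdot 139 \left(-4 + 139\right) + 11314\right) = 35115 \left(2 \cdot 139 \cdot 135 + 11314\right) = 35115 \left(37530 + 11314\right) = 35115 \cdot 48844 = 1715157060$)
$Q + M{\left(191,104 \right)} = 1715157060 + \frac{2}{9} \cdot 191 = 1715157060 + \frac{382}{9} = \frac{15436413922}{9}$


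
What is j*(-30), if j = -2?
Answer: 60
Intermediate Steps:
j*(-30) = -2*(-30) = 60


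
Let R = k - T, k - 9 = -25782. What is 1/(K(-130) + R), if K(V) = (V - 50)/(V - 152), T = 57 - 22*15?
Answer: -47/1198470 ≈ -3.9217e-5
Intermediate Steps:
k = -25773 (k = 9 - 25782 = -25773)
T = -273 (T = 57 - 330 = -273)
K(V) = (-50 + V)/(-152 + V)
R = -25500 (R = -25773 - 1*(-273) = -25773 + 273 = -25500)
1/(K(-130) + R) = 1/((-50 - 130)/(-152 - 130) - 25500) = 1/(-180/(-282) - 25500) = 1/(-1/282*(-180) - 25500) = 1/(30/47 - 25500) = 1/(-1198470/47) = -47/1198470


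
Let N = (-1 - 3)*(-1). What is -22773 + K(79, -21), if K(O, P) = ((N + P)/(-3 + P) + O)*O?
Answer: -395425/24 ≈ -16476.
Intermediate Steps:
N = 4 (N = -4*(-1) = 4)
K(O, P) = O*(O + (4 + P)/(-3 + P)) (K(O, P) = ((4 + P)/(-3 + P) + O)*O = (O + (4 + P)/(-3 + P))*O = O*(O + (4 + P)/(-3 + P)))
-22773 + K(79, -21) = -22773 + 79*(4 - 21 - 3*79 + 79*(-21))/(-3 - 21) = -22773 + 79*(4 - 21 - 237 - 1659)/(-24) = -22773 + 79*(-1/24)*(-1913) = -22773 + 151127/24 = -395425/24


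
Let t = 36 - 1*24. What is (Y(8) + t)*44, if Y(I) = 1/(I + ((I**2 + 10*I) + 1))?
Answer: 80828/153 ≈ 528.29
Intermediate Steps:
t = 12 (t = 36 - 24 = 12)
Y(I) = 1/(1 + I**2 + 11*I) (Y(I) = 1/(I + (1 + I**2 + 10*I)) = 1/(1 + I**2 + 11*I))
(Y(8) + t)*44 = (1/(1 + 8**2 + 11*8) + 12)*44 = (1/(1 + 64 + 88) + 12)*44 = (1/153 + 12)*44 = (1837/153)*44 = 80828/153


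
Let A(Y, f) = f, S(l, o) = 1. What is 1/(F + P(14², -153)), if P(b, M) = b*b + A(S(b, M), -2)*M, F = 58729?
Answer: 1/97451 ≈ 1.0262e-5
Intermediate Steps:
P(b, M) = b² - 2*M (P(b, M) = b*b - 2*M = b² - 2*M)
1/(F + P(14², -153)) = 1/(58729 + ((14²)² - 2*(-153))) = 1/(58729 + (196² + 306)) = 1/(58729 + (38416 + 306)) = 1/(58729 + 38722) = 1/97451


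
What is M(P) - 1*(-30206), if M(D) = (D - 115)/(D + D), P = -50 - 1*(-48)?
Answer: 120941/4 ≈ 30235.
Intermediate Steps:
P = -2 (P = -50 + 48 = -2)
M(D) = (-115 + D)/(2*D) (M(D) = (-115 + D)/((2*D)) = (-115 + D)*(1/(2*D)) = (-115 + D)/(2*D))
M(P) - 1*(-30206) = (½)*(-115 - 2)/(-2) - 1*(-30206) = (½)*(-½)*(-117) + 30206 = 117/4 + 30206 = 120941/4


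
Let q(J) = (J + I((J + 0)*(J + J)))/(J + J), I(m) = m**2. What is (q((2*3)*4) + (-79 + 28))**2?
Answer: 3046488025/4 ≈ 7.6162e+8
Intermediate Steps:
q(J) = (J + 4*J**4)/(2*J) (q(J) = (J + ((J + 0)*(J + J))**2)/(J + J) = (J + (J*(2*J))**2)/((2*J)) = (J + (2*J**2)**2)*(1/(2*J)) = (J + 4*J**4)*(1/(2*J)) = (J + 4*J**4)/(2*J))
(q((2*3)*4) + (-79 + 28))**2 = ((1/2 + 2*((2*3)*4)**3) + (-79 + 28))**2 = ((1/2 + 2*(6*4)**3) - 51)**2 = ((1/2 + 2*24**3) - 51)**2 = ((1/2 + 2*13824) - 51)**2 = ((1/2 + 27648) - 51)**2 = (55297/2 - 51)**2 = (55195/2)**2 = 3046488025/4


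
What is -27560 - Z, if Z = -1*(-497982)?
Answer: -525542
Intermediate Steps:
Z = 497982
-27560 - Z = -27560 - 1*497982 = -27560 - 497982 = -525542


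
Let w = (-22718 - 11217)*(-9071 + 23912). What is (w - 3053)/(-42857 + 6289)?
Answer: 17986871/1306 ≈ 13772.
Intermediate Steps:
w = -503629335 (w = -33935*14841 = -503629335)
(w - 3053)/(-42857 + 6289) = (-503629335 - 3053)/(-42857 + 6289) = -503632388/(-36568) = -503632388*(-1/36568) = 17986871/1306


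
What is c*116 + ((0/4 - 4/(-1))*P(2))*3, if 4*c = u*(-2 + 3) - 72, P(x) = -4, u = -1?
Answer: -2165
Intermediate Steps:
c = -73/4 (c = (-(-2 + 3) - 72)/4 = (-1*1 - 72)/4 = (-1 - 72)/4 = (1/4)*(-73) = -73/4 ≈ -18.250)
c*116 + ((0/4 - 4/(-1))*P(2))*3 = -73/4*116 + ((0/4 - 4/(-1))*(-4))*3 = -2117 + ((0*(1/4) - 4*(-1))*(-4))*3 = -2117 + ((0 + 4)*(-4))*3 = -2117 + (4*(-4))*3 = -2117 - 16*3 = -2117 - 48 = -2165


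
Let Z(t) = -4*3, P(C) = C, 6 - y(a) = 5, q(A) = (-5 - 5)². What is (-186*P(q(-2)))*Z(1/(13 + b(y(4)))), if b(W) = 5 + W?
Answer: 223200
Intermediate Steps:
q(A) = 100 (q(A) = (-10)² = 100)
y(a) = 1 (y(a) = 6 - 1*5 = 6 - 5 = 1)
Z(t) = -12
(-186*P(q(-2)))*Z(1/(13 + b(y(4)))) = -186*100*(-12) = -18600*(-12) = 223200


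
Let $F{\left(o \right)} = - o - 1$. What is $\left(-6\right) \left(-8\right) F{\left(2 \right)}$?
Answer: $-144$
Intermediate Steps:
$F{\left(o \right)} = -1 - o$
$\left(-6\right) \left(-8\right) F{\left(2 \right)} = \left(-6\right) \left(-8\right) \left(-1 - 2\right) = 48 \left(-1 - 2\right) = 48 \left(-3\right) = -144$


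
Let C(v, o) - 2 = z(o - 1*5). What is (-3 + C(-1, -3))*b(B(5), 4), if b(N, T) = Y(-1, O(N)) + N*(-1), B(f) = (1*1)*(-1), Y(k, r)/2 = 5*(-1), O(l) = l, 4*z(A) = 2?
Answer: 9/2 ≈ 4.5000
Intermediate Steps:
z(A) = 1/2 (z(A) = (1/4)*2 = 1/2)
Y(k, r) = -10 (Y(k, r) = 2*(5*(-1)) = 2*(-5) = -10)
C(v, o) = 5/2 (C(v, o) = 2 + 1/2 = 5/2)
B(f) = -1 (B(f) = 1*(-1) = -1)
b(N, T) = -10 - N (b(N, T) = -10 + N*(-1) = -10 - N)
(-3 + C(-1, -3))*b(B(5), 4) = (-3 + 5/2)*(-10 - 1*(-1)) = -(-10 + 1)/2 = -1/2*(-9) = 9/2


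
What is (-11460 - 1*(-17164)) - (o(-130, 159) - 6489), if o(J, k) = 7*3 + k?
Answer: 12013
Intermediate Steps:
o(J, k) = 21 + k
(-11460 - 1*(-17164)) - (o(-130, 159) - 6489) = (-11460 - 1*(-17164)) - ((21 + 159) - 6489) = (-11460 + 17164) - (180 - 6489) = 5704 - 1*(-6309) = 5704 + 6309 = 12013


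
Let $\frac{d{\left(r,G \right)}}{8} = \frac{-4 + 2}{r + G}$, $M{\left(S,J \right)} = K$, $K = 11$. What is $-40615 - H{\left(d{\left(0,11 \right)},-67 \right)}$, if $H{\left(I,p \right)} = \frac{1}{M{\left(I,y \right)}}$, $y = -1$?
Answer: $- \frac{446766}{11} \approx -40615.0$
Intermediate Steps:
$M{\left(S,J \right)} = 11$
$d{\left(r,G \right)} = - \frac{16}{G + r}$ ($d{\left(r,G \right)} = 8 \frac{-4 + 2}{r + G} = 8 \left(- \frac{2}{G + r}\right) = - \frac{16}{G + r}$)
$H{\left(I,p \right)} = \frac{1}{11}$
$-40615 - H{\left(d{\left(0,11 \right)},-67 \right)} = -40615 - \frac{1}{11} = - \frac{446766}{11}$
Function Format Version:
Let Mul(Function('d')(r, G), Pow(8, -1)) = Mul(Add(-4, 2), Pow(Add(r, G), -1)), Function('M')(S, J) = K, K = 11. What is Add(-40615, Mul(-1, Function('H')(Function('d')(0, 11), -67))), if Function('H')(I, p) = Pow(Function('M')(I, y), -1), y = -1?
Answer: Rational(-446766, 11) ≈ -40615.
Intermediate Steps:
Function('M')(S, J) = 11
Function('d')(r, G) = Mul(-16, Pow(Add(G, r), -1)) (Function('d')(r, G) = Mul(8, Mul(Add(-4, 2), Pow(Add(r, G), -1))) = Mul(8, Mul(-2, Pow(Add(G, r), -1))) = Mul(-16, Pow(Add(G, r), -1)))
Function('H')(I, p) = Rational(1, 11) (Function('H')(I, p) = Pow(11, -1) = Rational(1, 11))
Add(-40615, Mul(-1, Function('H')(Function('d')(0, 11), -67))) = Add(-40615, Mul(-1, Rational(1, 11))) = Add(-40615, Rational(-1, 11)) = Rational(-446766, 11)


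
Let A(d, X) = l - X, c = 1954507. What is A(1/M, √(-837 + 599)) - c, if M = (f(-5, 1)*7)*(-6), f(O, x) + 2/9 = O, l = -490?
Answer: -1954997 - I*√238 ≈ -1.955e+6 - 15.427*I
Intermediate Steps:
f(O, x) = -2/9 + O
M = 658/3 (M = ((-2/9 - 5)*7)*(-6) = -47/9*7*(-6) = -329/9*(-6) = 658/3 ≈ 219.33)
A(d, X) = -490 - X
A(1/M, √(-837 + 599)) - c = (-490 - √(-837 + 599)) - 1*1954507 = (-490 - √(-238)) - 1954507 = (-490 - I*√238) - 1954507 = -1954997 - I*√238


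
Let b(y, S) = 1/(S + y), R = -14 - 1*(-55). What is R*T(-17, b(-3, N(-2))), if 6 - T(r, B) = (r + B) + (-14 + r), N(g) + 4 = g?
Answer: 19967/9 ≈ 2218.6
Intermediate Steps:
N(g) = -4 + g
R = 41 (R = -14 + 55 = 41)
T(r, B) = 20 - B - 2*r (T(r, B) = 6 - ((r + B) + (-14 + r)) = 6 - ((B + r) + (-14 + r)) = 6 - (-14 + B + 2*r) = 6 + (14 - B - 2*r) = 20 - B - 2*r)
R*T(-17, b(-3, N(-2))) = 41*(20 - 1/((-4 - 2) - 3) - 2*(-17)) = 41*(20 - 1/(-6 - 3) + 34) = 41*(20 - 1/(-9) + 34) = 41*(20 - 1*(-1/9) + 34) = 41*(20 + 1/9 + 34) = 41*(487/9) = 19967/9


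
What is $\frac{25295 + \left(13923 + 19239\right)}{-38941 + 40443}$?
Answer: $\frac{58457}{1502} \approx 38.919$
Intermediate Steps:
$\frac{25295 + \left(13923 + 19239\right)}{-38941 + 40443} = \frac{25295 + 33162}{1502} = 58457 \cdot \frac{1}{1502} = \frac{58457}{1502}$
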